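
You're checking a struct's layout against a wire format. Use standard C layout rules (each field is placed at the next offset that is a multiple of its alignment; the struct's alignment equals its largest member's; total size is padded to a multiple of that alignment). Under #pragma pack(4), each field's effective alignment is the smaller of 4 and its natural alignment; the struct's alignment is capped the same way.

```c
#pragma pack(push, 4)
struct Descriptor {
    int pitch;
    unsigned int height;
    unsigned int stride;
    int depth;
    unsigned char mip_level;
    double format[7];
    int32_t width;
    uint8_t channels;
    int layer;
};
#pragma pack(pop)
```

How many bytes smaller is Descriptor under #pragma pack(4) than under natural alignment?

8

natural layout:
  @0: pitch [4B, align 4] → 4
  @4: height [4B, align 4] → 8
  @8: stride [4B, align 4] → 12
  @12: depth [4B, align 4] → 16
  @16: mip_level [1B, align 1] → 17
  +7 pad (align 8)
  @24: format [56B, align 8] → 80
  @80: width [4B, align 4] → 84
  @84: channels [1B, align 1] → 85
  +3 pad (align 4)
  @88: layer [4B, align 4] → 92
  +4 tail pad (align 8)
  size 96, align 8
packed(4) layout:
  @0: pitch [4B, align 4] → 4
  @4: height [4B, align 4] → 8
  @8: stride [4B, align 4] → 12
  @12: depth [4B, align 4] → 16
  @16: mip_level [1B, align 1] → 17
  +3 pad (align 4)
  @20: format [56B, align 4] → 76
  @76: width [4B, align 4] → 80
  @80: channels [1B, align 1] → 81
  +3 pad (align 4)
  @84: layer [4B, align 4] → 88
  size 88, align 4
96 − 88 = 8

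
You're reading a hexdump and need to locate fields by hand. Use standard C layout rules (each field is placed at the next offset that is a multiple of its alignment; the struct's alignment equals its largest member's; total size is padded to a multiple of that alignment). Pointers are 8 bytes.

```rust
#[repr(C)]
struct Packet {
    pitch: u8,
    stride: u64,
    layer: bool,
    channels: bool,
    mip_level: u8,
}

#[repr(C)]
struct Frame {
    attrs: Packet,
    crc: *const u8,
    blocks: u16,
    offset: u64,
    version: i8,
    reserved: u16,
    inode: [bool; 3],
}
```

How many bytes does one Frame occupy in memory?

Packet: 0..1  pitch  (1B, 1-aligned); 1..8  -- padding (7B); 8..16  stride  (8B, 8-aligned); 16..17  layer  (1B, 1-aligned); 17..18  channels  (1B, 1-aligned); 18..19  mip_level  (1B, 1-aligned); 19..24  -- tail padding (5B); sizeof = 24, alignof = 8
0..24  attrs  (24B, 8-aligned)
24..32  crc  (8B, 8-aligned)
32..34  blocks  (2B, 2-aligned)
34..40  -- padding (6B)
40..48  offset  (8B, 8-aligned)
48..49  version  (1B, 1-aligned)
49..50  -- padding (1B)
50..52  reserved  (2B, 2-aligned)
52..55  inode  (3B, 1-aligned)
55..56  -- tail padding (1B)
sizeof = 56, alignof = 8

56 bytes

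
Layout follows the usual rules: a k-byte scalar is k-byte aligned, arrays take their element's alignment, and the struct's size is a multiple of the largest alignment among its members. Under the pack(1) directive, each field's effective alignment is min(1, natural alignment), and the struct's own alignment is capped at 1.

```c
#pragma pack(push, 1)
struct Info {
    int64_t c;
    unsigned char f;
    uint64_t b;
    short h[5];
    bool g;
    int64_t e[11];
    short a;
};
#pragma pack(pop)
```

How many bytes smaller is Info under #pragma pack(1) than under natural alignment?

18

natural layout:
  @0: c [8B, align 8] → 8
  @8: f [1B, align 1] → 9
  +7 pad (align 8)
  @16: b [8B, align 8] → 24
  @24: h [10B, align 2] → 34
  @34: g [1B, align 1] → 35
  +5 pad (align 8)
  @40: e [88B, align 8] → 128
  @128: a [2B, align 2] → 130
  +6 tail pad (align 8)
  size 136, align 8
packed(1) layout:
  @0: c [8B, align 1] → 8
  @8: f [1B, align 1] → 9
  @9: b [8B, align 1] → 17
  @17: h [10B, align 1] → 27
  @27: g [1B, align 1] → 28
  @28: e [88B, align 1] → 116
  @116: a [2B, align 1] → 118
  size 118, align 1
136 − 118 = 18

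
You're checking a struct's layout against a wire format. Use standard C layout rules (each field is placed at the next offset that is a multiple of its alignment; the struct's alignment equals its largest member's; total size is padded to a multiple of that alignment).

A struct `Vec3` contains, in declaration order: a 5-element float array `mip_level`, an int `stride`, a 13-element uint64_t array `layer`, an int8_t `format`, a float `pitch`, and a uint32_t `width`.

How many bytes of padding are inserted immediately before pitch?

0..20  mip_level  (20B, 4-aligned)
20..24  stride  (4B, 4-aligned)
24..128  layer  (104B, 8-aligned)
128..129  format  (1B, 1-aligned)
129..132  -- padding (3B)
132..136  pitch  (4B, 4-aligned)

3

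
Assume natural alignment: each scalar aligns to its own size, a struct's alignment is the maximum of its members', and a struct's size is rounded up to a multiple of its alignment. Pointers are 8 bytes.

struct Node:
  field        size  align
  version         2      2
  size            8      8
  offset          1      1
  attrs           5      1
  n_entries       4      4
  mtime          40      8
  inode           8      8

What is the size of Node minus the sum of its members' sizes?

version at 0 (size 2, align 2) → ends 2
pad 6 to align 8 for size
size at 8 (size 8, align 8) → ends 16
offset at 16 (size 1, align 1) → ends 17
attrs at 17 (size 5, align 1) → ends 22
pad 2 to align 4 for n_entries
n_entries at 24 (size 4, align 4) → ends 28
pad 4 to align 8 for mtime
mtime at 32 (size 40, align 8) → ends 72
inode at 72 (size 8, align 8) → ends 80
total 80 bytes, alignment 8
data bytes 68, size 80 → padding 12

12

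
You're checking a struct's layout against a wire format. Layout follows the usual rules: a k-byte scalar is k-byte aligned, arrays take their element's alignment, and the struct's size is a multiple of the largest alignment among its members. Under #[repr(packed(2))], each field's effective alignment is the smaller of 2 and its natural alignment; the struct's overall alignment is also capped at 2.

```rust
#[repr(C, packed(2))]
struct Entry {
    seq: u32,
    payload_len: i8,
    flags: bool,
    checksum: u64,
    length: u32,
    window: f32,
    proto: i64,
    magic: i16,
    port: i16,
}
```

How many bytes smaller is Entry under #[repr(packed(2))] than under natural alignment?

natural layout:
  @0: seq [4B, align 4] → 4
  @4: payload_len [1B, align 1] → 5
  @5: flags [1B, align 1] → 6
  +2 pad (align 8)
  @8: checksum [8B, align 8] → 16
  @16: length [4B, align 4] → 20
  @20: window [4B, align 4] → 24
  @24: proto [8B, align 8] → 32
  @32: magic [2B, align 2] → 34
  @34: port [2B, align 2] → 36
  +4 tail pad (align 8)
  size 40, align 8
packed(2) layout:
  @0: seq [4B, align 2] → 4
  @4: payload_len [1B, align 1] → 5
  @5: flags [1B, align 1] → 6
  @6: checksum [8B, align 2] → 14
  @14: length [4B, align 2] → 18
  @18: window [4B, align 2] → 22
  @22: proto [8B, align 2] → 30
  @30: magic [2B, align 2] → 32
  @32: port [2B, align 2] → 34
  size 34, align 2
40 − 34 = 6

6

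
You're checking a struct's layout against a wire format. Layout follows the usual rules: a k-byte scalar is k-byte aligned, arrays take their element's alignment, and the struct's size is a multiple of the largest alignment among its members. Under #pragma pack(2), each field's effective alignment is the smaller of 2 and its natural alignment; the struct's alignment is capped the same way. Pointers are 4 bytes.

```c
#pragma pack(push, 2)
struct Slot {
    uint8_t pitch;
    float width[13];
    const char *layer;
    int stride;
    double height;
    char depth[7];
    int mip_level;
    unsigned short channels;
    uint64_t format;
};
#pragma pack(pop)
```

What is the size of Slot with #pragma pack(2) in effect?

92

0..1  pitch  (1B, 1-aligned)
1..2  -- padding (1B)
2..54  width  (52B, 2-aligned)
54..58  layer  (4B, 2-aligned)
58..62  stride  (4B, 2-aligned)
62..70  height  (8B, 2-aligned)
70..77  depth  (7B, 1-aligned)
77..78  -- padding (1B)
78..82  mip_level  (4B, 2-aligned)
82..84  channels  (2B, 2-aligned)
84..92  format  (8B, 2-aligned)
sizeof = 92, alignof = 2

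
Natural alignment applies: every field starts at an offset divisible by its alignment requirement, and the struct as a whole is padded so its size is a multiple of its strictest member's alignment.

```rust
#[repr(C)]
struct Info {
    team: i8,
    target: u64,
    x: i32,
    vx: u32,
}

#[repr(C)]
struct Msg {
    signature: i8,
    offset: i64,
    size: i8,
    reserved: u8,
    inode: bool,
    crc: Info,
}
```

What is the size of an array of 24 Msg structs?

Info: team at 0 (size 1, align 1) → ends 1; pad 7 to align 8 for target; target at 8 (size 8, align 8) → ends 16; x at 16 (size 4, align 4) → ends 20; vx at 20 (size 4, align 4) → ends 24; total 24 bytes, alignment 8
signature at 0 (size 1, align 1) → ends 1
pad 7 to align 8 for offset
offset at 8 (size 8, align 8) → ends 16
size at 16 (size 1, align 1) → ends 17
reserved at 17 (size 1, align 1) → ends 18
inode at 18 (size 1, align 1) → ends 19
pad 5 to align 8 for crc
crc at 24 (size 24, align 8) → ends 48
total 48 bytes, alignment 8
array of 24: 24 × 48 = 1152

1152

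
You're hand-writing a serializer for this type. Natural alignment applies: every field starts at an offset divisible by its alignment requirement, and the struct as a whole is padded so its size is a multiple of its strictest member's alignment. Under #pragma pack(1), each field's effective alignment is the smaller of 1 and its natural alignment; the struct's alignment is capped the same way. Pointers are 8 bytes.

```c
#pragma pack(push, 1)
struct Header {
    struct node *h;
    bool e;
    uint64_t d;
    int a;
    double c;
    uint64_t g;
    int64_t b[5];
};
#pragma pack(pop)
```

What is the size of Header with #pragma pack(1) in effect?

77

0..8  h  (8B, 1-aligned)
8..9  e  (1B, 1-aligned)
9..17  d  (8B, 1-aligned)
17..21  a  (4B, 1-aligned)
21..29  c  (8B, 1-aligned)
29..37  g  (8B, 1-aligned)
37..77  b  (40B, 1-aligned)
sizeof = 77, alignof = 1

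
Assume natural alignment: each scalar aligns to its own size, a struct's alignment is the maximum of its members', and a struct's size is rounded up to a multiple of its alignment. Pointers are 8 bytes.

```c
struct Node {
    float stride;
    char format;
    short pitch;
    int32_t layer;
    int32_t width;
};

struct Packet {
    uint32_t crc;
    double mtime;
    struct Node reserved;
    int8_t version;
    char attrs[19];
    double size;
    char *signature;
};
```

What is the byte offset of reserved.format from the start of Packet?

Node: 0..4  stride  (4B, 4-aligned); 4..5  format  (1B, 1-aligned); 5..6  -- padding (1B); 6..8  pitch  (2B, 2-aligned); 8..12  layer  (4B, 4-aligned); 12..16  width  (4B, 4-aligned); sizeof = 16, alignof = 4
0..4  crc  (4B, 4-aligned)
4..8  -- padding (4B)
8..16  mtime  (8B, 8-aligned)
16..32  reserved  (16B, 4-aligned)
within Node: format at 4
16 + 4 = 20

20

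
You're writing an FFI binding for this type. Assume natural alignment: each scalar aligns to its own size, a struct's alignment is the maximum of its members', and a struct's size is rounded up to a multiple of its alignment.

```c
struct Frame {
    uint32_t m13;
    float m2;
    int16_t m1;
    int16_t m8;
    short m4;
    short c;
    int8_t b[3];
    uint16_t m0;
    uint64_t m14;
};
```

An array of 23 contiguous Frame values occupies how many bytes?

736

0..4  m13  (4B, 4-aligned)
4..8  m2  (4B, 4-aligned)
8..10  m1  (2B, 2-aligned)
10..12  m8  (2B, 2-aligned)
12..14  m4  (2B, 2-aligned)
14..16  c  (2B, 2-aligned)
16..19  b  (3B, 1-aligned)
19..20  -- padding (1B)
20..22  m0  (2B, 2-aligned)
22..24  -- padding (2B)
24..32  m14  (8B, 8-aligned)
sizeof = 32, alignof = 8
array of 23: 23 × 32 = 736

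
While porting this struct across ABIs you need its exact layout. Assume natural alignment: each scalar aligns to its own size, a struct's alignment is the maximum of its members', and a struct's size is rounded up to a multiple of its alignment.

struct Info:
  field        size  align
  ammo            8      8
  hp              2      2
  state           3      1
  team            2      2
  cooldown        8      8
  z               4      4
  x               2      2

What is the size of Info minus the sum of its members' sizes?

@0: ammo [8B, align 8] → 8
@8: hp [2B, align 2] → 10
@10: state [3B, align 1] → 13
+1 pad (align 2)
@14: team [2B, align 2] → 16
@16: cooldown [8B, align 8] → 24
@24: z [4B, align 4] → 28
@28: x [2B, align 2] → 30
+2 tail pad (align 8)
size 32, align 8
data bytes 29, size 32 → padding 3

3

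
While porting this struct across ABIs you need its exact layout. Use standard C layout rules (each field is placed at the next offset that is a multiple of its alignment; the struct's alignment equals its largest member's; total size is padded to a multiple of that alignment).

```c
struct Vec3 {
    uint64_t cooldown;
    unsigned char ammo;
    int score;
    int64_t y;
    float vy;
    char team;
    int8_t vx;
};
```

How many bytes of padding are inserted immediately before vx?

@0: cooldown [8B, align 8] → 8
@8: ammo [1B, align 1] → 9
+3 pad (align 4)
@12: score [4B, align 4] → 16
@16: y [8B, align 8] → 24
@24: vy [4B, align 4] → 28
@28: team [1B, align 1] → 29
@29: vx [1B, align 1] → 30

0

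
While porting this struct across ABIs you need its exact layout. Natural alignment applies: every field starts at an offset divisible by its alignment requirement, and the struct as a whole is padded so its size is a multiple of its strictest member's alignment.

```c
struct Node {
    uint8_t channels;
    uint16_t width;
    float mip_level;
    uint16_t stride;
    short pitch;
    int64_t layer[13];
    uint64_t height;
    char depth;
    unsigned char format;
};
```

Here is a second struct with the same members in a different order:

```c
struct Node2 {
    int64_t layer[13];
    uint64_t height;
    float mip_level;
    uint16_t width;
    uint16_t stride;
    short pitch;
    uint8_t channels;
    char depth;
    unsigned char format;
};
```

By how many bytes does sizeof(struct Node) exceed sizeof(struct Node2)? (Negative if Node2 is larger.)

8

channels at 0 (size 1, align 1) → ends 1
pad 1 to align 2 for width
width at 2 (size 2, align 2) → ends 4
mip_level at 4 (size 4, align 4) → ends 8
stride at 8 (size 2, align 2) → ends 10
pitch at 10 (size 2, align 2) → ends 12
pad 4 to align 8 for layer
layer at 16 (size 104, align 8) → ends 120
height at 120 (size 8, align 8) → ends 128
depth at 128 (size 1, align 1) → ends 129
format at 129 (size 1, align 1) → ends 130
tail pad 6 to reach multiple of 8
total 136 bytes, alignment 8
— Node2 —
layer at 0 (size 104, align 8) → ends 104
height at 104 (size 8, align 8) → ends 112
mip_level at 112 (size 4, align 4) → ends 116
width at 116 (size 2, align 2) → ends 118
stride at 118 (size 2, align 2) → ends 120
pitch at 120 (size 2, align 2) → ends 122
channels at 122 (size 1, align 1) → ends 123
depth at 123 (size 1, align 1) → ends 124
format at 124 (size 1, align 1) → ends 125
tail pad 3 to reach multiple of 8
total 128 bytes, alignment 8
136 − 128 = 8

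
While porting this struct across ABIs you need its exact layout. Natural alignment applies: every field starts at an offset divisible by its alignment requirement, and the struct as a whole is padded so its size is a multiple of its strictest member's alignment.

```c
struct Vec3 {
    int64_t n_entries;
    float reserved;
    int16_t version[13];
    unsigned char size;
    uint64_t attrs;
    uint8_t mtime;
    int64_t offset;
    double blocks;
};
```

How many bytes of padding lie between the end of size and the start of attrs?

1

@0: n_entries [8B, align 8] → 8
@8: reserved [4B, align 4] → 12
@12: version [26B, align 2] → 38
@38: size [1B, align 1] → 39
+1 pad (align 8)
@40: attrs [8B, align 8] → 48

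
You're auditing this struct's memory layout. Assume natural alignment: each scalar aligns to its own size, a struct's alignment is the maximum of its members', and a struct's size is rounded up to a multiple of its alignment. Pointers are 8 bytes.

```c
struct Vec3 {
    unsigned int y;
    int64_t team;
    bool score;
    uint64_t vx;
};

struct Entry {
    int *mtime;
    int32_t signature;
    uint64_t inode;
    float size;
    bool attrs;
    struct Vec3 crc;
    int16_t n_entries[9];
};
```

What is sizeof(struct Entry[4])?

352

Vec3: y at 0 (size 4, align 4) → ends 4; pad 4 to align 8 for team; team at 8 (size 8, align 8) → ends 16; score at 16 (size 1, align 1) → ends 17; pad 7 to align 8 for vx; vx at 24 (size 8, align 8) → ends 32; total 32 bytes, alignment 8
mtime at 0 (size 8, align 8) → ends 8
signature at 8 (size 4, align 4) → ends 12
pad 4 to align 8 for inode
inode at 16 (size 8, align 8) → ends 24
size at 24 (size 4, align 4) → ends 28
attrs at 28 (size 1, align 1) → ends 29
pad 3 to align 8 for crc
crc at 32 (size 32, align 8) → ends 64
n_entries at 64 (size 18, align 2) → ends 82
tail pad 6 to reach multiple of 8
total 88 bytes, alignment 8
array of 4: 4 × 88 = 352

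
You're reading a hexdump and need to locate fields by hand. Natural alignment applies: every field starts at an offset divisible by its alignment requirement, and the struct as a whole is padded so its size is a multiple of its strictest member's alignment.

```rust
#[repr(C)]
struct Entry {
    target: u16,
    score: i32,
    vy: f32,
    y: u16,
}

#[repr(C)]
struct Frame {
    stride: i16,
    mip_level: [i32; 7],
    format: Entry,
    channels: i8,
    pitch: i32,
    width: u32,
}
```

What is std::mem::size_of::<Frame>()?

60

Entry: target at 0 (size 2, align 2) → ends 2; pad 2 to align 4 for score; score at 4 (size 4, align 4) → ends 8; vy at 8 (size 4, align 4) → ends 12; y at 12 (size 2, align 2) → ends 14; tail pad 2 to reach multiple of 4; total 16 bytes, alignment 4
stride at 0 (size 2, align 2) → ends 2
pad 2 to align 4 for mip_level
mip_level at 4 (size 28, align 4) → ends 32
format at 32 (size 16, align 4) → ends 48
channels at 48 (size 1, align 1) → ends 49
pad 3 to align 4 for pitch
pitch at 52 (size 4, align 4) → ends 56
width at 56 (size 4, align 4) → ends 60
total 60 bytes, alignment 4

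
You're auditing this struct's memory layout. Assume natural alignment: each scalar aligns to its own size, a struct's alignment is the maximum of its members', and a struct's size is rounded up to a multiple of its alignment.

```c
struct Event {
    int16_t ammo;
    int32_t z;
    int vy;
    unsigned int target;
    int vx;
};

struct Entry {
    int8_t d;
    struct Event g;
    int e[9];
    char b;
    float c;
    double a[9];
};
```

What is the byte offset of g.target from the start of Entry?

Event: 0..2  ammo  (2B, 2-aligned); 2..4  -- padding (2B); 4..8  z  (4B, 4-aligned); 8..12  vy  (4B, 4-aligned); 12..16  target  (4B, 4-aligned); 16..20  vx  (4B, 4-aligned); sizeof = 20, alignof = 4
0..1  d  (1B, 1-aligned)
1..4  -- padding (3B)
4..24  g  (20B, 4-aligned)
within Event: target at 12
4 + 12 = 16

16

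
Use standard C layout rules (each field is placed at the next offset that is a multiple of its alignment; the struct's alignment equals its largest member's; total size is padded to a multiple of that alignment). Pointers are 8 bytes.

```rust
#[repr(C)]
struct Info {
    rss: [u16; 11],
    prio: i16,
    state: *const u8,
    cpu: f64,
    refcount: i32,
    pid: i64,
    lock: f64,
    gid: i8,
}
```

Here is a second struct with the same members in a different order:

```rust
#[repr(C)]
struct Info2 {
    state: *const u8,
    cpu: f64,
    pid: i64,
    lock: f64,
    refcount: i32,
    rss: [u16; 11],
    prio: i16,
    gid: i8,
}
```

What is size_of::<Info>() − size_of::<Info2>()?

rss at 0 (size 22, align 2) → ends 22
prio at 22 (size 2, align 2) → ends 24
state at 24 (size 8, align 8) → ends 32
cpu at 32 (size 8, align 8) → ends 40
refcount at 40 (size 4, align 4) → ends 44
pad 4 to align 8 for pid
pid at 48 (size 8, align 8) → ends 56
lock at 56 (size 8, align 8) → ends 64
gid at 64 (size 1, align 1) → ends 65
tail pad 7 to reach multiple of 8
total 72 bytes, alignment 8
— Info2 —
state at 0 (size 8, align 8) → ends 8
cpu at 8 (size 8, align 8) → ends 16
pid at 16 (size 8, align 8) → ends 24
lock at 24 (size 8, align 8) → ends 32
refcount at 32 (size 4, align 4) → ends 36
rss at 36 (size 22, align 2) → ends 58
prio at 58 (size 2, align 2) → ends 60
gid at 60 (size 1, align 1) → ends 61
tail pad 3 to reach multiple of 8
total 64 bytes, alignment 8
72 − 64 = 8

8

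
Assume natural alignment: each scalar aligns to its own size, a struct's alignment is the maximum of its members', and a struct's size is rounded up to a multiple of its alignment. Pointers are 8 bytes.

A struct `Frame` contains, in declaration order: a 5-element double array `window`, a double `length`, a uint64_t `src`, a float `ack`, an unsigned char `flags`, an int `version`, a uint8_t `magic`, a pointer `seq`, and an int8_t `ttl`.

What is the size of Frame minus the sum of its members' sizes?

window at 0 (size 40, align 8) → ends 40
length at 40 (size 8, align 8) → ends 48
src at 48 (size 8, align 8) → ends 56
ack at 56 (size 4, align 4) → ends 60
flags at 60 (size 1, align 1) → ends 61
pad 3 to align 4 for version
version at 64 (size 4, align 4) → ends 68
magic at 68 (size 1, align 1) → ends 69
pad 3 to align 8 for seq
seq at 72 (size 8, align 8) → ends 80
ttl at 80 (size 1, align 1) → ends 81
tail pad 7 to reach multiple of 8
total 88 bytes, alignment 8
data bytes 75, size 88 → padding 13

13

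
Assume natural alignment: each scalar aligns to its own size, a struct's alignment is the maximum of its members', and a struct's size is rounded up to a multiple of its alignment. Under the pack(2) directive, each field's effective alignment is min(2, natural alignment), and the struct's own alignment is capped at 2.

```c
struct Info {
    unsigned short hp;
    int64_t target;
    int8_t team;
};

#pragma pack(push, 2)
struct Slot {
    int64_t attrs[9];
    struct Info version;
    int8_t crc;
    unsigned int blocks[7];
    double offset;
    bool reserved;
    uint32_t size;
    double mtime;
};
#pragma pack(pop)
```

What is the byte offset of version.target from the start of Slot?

80

Info: hp at 0 (size 2, align 2) → ends 2; pad 6 to align 8 for target; target at 8 (size 8, align 8) → ends 16; team at 16 (size 1, align 1) → ends 17; tail pad 7 to reach multiple of 8; total 24 bytes, alignment 8
attrs at 0 (size 72, align 2) → ends 72
version at 72 (size 24, align 2) → ends 96
within Info: target at 8
72 + 8 = 80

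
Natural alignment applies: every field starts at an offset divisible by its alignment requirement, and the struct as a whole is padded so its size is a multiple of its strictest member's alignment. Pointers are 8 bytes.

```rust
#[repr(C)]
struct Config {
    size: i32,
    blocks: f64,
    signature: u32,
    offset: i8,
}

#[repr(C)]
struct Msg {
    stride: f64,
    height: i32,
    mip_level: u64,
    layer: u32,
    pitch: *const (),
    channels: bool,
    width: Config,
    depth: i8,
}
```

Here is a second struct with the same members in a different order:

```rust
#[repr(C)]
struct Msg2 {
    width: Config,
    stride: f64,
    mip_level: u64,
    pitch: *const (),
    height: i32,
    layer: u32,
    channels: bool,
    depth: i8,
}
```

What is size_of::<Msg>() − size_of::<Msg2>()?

Config: 0..4  size  (4B, 4-aligned); 4..8  -- padding (4B); 8..16  blocks  (8B, 8-aligned); 16..20  signature  (4B, 4-aligned); 20..21  offset  (1B, 1-aligned); 21..24  -- tail padding (3B); sizeof = 24, alignof = 8
0..8  stride  (8B, 8-aligned)
8..12  height  (4B, 4-aligned)
12..16  -- padding (4B)
16..24  mip_level  (8B, 8-aligned)
24..28  layer  (4B, 4-aligned)
28..32  -- padding (4B)
32..40  pitch  (8B, 8-aligned)
40..41  channels  (1B, 1-aligned)
41..48  -- padding (7B)
48..72  width  (24B, 8-aligned)
72..73  depth  (1B, 1-aligned)
73..80  -- tail padding (7B)
sizeof = 80, alignof = 8
— Msg2 —
0..24  width  (24B, 8-aligned)
24..32  stride  (8B, 8-aligned)
32..40  mip_level  (8B, 8-aligned)
40..48  pitch  (8B, 8-aligned)
48..52  height  (4B, 4-aligned)
52..56  layer  (4B, 4-aligned)
56..57  channels  (1B, 1-aligned)
57..58  depth  (1B, 1-aligned)
58..64  -- tail padding (6B)
sizeof = 64, alignof = 8
80 − 64 = 16

16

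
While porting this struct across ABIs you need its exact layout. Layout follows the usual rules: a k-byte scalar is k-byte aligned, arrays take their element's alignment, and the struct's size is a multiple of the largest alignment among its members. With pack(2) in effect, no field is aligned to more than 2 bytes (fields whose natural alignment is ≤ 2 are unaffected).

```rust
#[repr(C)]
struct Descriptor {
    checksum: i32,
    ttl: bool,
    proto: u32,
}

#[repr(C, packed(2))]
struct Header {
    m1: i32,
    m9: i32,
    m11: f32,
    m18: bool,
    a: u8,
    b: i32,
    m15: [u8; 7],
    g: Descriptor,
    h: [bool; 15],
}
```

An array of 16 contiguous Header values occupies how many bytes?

864

Descriptor: @0: checksum [4B, align 4] → 4; @4: ttl [1B, align 1] → 5; +3 pad (align 4); @8: proto [4B, align 4] → 12; size 12, align 4
@0: m1 [4B, align 2] → 4
@4: m9 [4B, align 2] → 8
@8: m11 [4B, align 2] → 12
@12: m18 [1B, align 1] → 13
@13: a [1B, align 1] → 14
@14: b [4B, align 2] → 18
@18: m15 [7B, align 1] → 25
+1 pad (align 2)
@26: g [12B, align 2] → 38
@38: h [15B, align 1] → 53
+1 tail pad (align 2)
size 54, align 2
array of 16: 16 × 54 = 864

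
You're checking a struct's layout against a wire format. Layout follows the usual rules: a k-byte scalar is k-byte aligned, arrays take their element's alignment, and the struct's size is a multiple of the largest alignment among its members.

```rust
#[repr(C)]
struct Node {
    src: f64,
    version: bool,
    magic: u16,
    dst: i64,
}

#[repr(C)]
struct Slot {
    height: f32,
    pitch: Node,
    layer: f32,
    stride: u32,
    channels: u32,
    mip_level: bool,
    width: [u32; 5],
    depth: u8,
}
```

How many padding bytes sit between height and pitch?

4

Node: src at 0 (size 8, align 8) → ends 8; version at 8 (size 1, align 1) → ends 9; pad 1 to align 2 for magic; magic at 10 (size 2, align 2) → ends 12; pad 4 to align 8 for dst; dst at 16 (size 8, align 8) → ends 24; total 24 bytes, alignment 8
height at 0 (size 4, align 4) → ends 4
pad 4 to align 8 for pitch
pitch at 8 (size 24, align 8) → ends 32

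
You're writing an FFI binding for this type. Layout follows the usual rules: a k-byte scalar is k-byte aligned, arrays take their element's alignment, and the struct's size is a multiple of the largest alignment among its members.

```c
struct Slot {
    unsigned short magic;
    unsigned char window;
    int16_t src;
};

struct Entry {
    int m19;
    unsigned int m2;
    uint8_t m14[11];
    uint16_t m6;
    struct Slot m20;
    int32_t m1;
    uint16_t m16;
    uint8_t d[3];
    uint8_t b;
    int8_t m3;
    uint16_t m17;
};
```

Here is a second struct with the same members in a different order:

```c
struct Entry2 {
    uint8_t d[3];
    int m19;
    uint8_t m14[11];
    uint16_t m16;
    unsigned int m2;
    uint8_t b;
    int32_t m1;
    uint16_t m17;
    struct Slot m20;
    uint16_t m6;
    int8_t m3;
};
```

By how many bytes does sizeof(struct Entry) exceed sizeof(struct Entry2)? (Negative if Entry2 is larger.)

Slot: @0: magic [2B, align 2] → 2; @2: window [1B, align 1] → 3; +1 pad (align 2); @4: src [2B, align 2] → 6; size 6, align 2
@0: m19 [4B, align 4] → 4
@4: m2 [4B, align 4] → 8
@8: m14 [11B, align 1] → 19
+1 pad (align 2)
@20: m6 [2B, align 2] → 22
@22: m20 [6B, align 2] → 28
@28: m1 [4B, align 4] → 32
@32: m16 [2B, align 2] → 34
@34: d [3B, align 1] → 37
@37: b [1B, align 1] → 38
@38: m3 [1B, align 1] → 39
+1 pad (align 2)
@40: m17 [2B, align 2] → 42
+2 tail pad (align 4)
size 44, align 4
— Entry2 —
@0: d [3B, align 1] → 3
+1 pad (align 4)
@4: m19 [4B, align 4] → 8
@8: m14 [11B, align 1] → 19
+1 pad (align 2)
@20: m16 [2B, align 2] → 22
+2 pad (align 4)
@24: m2 [4B, align 4] → 28
@28: b [1B, align 1] → 29
+3 pad (align 4)
@32: m1 [4B, align 4] → 36
@36: m17 [2B, align 2] → 38
@38: m20 [6B, align 2] → 44
@44: m6 [2B, align 2] → 46
@46: m3 [1B, align 1] → 47
+1 tail pad (align 4)
size 48, align 4
44 − 48 = -4

-4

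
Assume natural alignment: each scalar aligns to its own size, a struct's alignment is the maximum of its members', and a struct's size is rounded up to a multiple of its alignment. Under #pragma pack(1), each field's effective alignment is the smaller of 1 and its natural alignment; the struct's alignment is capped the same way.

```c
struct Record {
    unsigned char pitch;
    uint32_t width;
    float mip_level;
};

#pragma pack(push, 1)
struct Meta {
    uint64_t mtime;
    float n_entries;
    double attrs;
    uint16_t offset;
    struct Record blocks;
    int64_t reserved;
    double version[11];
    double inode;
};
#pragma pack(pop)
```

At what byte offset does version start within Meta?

Record: pitch at 0 (size 1, align 1) → ends 1; pad 3 to align 4 for width; width at 4 (size 4, align 4) → ends 8; mip_level at 8 (size 4, align 4) → ends 12; total 12 bytes, alignment 4
mtime at 0 (size 8, align 1) → ends 8
n_entries at 8 (size 4, align 1) → ends 12
attrs at 12 (size 8, align 1) → ends 20
offset at 20 (size 2, align 1) → ends 22
blocks at 22 (size 12, align 1) → ends 34
reserved at 34 (size 8, align 1) → ends 42
version at 42 (size 88, align 1) → ends 130

42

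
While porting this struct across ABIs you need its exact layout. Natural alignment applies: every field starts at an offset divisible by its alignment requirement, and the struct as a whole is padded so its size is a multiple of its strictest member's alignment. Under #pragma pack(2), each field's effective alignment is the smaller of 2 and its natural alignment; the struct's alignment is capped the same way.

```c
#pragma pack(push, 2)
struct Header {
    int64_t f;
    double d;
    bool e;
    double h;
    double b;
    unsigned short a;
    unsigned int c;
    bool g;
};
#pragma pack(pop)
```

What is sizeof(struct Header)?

f at 0 (size 8, align 2) → ends 8
d at 8 (size 8, align 2) → ends 16
e at 16 (size 1, align 1) → ends 17
pad 1 to align 2 for h
h at 18 (size 8, align 2) → ends 26
b at 26 (size 8, align 2) → ends 34
a at 34 (size 2, align 2) → ends 36
c at 36 (size 4, align 2) → ends 40
g at 40 (size 1, align 1) → ends 41
tail pad 1 to reach multiple of 2
total 42 bytes, alignment 2

42 bytes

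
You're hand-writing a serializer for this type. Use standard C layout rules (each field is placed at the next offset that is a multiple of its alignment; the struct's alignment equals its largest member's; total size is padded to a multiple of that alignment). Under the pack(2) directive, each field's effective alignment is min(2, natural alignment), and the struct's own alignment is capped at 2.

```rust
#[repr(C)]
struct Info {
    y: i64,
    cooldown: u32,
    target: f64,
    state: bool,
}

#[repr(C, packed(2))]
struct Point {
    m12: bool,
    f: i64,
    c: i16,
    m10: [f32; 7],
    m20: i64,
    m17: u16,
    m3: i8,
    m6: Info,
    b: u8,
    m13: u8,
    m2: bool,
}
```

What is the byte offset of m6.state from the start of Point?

Info: @0: y [8B, align 8] → 8; @8: cooldown [4B, align 4] → 12; +4 pad (align 8); @16: target [8B, align 8] → 24; @24: state [1B, align 1] → 25; +7 tail pad (align 8); size 32, align 8
@0: m12 [1B, align 1] → 1
+1 pad (align 2)
@2: f [8B, align 2] → 10
@10: c [2B, align 2] → 12
@12: m10 [28B, align 2] → 40
@40: m20 [8B, align 2] → 48
@48: m17 [2B, align 2] → 50
@50: m3 [1B, align 1] → 51
+1 pad (align 2)
@52: m6 [32B, align 2] → 84
within Info: state at 24
52 + 24 = 76

76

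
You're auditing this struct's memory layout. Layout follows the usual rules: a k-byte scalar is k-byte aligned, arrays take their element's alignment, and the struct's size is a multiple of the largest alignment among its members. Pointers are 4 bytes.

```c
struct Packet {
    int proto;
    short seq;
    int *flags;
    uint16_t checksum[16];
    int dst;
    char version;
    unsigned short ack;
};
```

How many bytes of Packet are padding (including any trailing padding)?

@0: proto [4B, align 4] → 4
@4: seq [2B, align 2] → 6
+2 pad (align 4)
@8: flags [4B, align 4] → 12
@12: checksum [32B, align 2] → 44
@44: dst [4B, align 4] → 48
@48: version [1B, align 1] → 49
+1 pad (align 2)
@50: ack [2B, align 2] → 52
size 52, align 4
data bytes 49, size 52 → padding 3

3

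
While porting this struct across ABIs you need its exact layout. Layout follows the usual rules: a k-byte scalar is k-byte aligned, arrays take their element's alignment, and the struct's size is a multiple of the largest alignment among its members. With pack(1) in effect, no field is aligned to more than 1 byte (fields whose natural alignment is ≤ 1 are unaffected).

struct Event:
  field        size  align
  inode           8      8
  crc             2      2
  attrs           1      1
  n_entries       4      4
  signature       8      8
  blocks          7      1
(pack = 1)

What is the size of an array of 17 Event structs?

0..8  inode  (8B, 1-aligned)
8..10  crc  (2B, 1-aligned)
10..11  attrs  (1B, 1-aligned)
11..15  n_entries  (4B, 1-aligned)
15..23  signature  (8B, 1-aligned)
23..30  blocks  (7B, 1-aligned)
sizeof = 30, alignof = 1
array of 17: 17 × 30 = 510

510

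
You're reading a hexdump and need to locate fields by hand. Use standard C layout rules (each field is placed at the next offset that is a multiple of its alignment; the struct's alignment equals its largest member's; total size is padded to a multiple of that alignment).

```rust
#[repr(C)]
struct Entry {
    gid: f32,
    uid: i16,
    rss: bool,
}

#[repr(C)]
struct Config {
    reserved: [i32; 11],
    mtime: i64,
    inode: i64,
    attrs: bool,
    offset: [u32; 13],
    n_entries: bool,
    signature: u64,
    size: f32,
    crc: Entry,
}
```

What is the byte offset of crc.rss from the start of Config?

Entry: @0: gid [4B, align 4] → 4; @4: uid [2B, align 2] → 6; @6: rss [1B, align 1] → 7; +1 tail pad (align 4); size 8, align 4
@0: reserved [44B, align 4] → 44
+4 pad (align 8)
@48: mtime [8B, align 8] → 56
@56: inode [8B, align 8] → 64
@64: attrs [1B, align 1] → 65
+3 pad (align 4)
@68: offset [52B, align 4] → 120
@120: n_entries [1B, align 1] → 121
+7 pad (align 8)
@128: signature [8B, align 8] → 136
@136: size [4B, align 4] → 140
@140: crc [8B, align 4] → 148
within Entry: rss at 6
140 + 6 = 146

146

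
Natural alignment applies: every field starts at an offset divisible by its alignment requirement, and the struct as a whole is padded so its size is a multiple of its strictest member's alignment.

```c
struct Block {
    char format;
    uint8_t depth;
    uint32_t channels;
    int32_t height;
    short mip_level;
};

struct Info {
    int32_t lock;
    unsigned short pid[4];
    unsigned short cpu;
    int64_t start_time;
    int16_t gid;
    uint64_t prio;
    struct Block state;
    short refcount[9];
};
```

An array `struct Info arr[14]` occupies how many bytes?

1120

Block: format at 0 (size 1, align 1) → ends 1; depth at 1 (size 1, align 1) → ends 2; pad 2 to align 4 for channels; channels at 4 (size 4, align 4) → ends 8; height at 8 (size 4, align 4) → ends 12; mip_level at 12 (size 2, align 2) → ends 14; tail pad 2 to reach multiple of 4; total 16 bytes, alignment 4
lock at 0 (size 4, align 4) → ends 4
pid at 4 (size 8, align 2) → ends 12
cpu at 12 (size 2, align 2) → ends 14
pad 2 to align 8 for start_time
start_time at 16 (size 8, align 8) → ends 24
gid at 24 (size 2, align 2) → ends 26
pad 6 to align 8 for prio
prio at 32 (size 8, align 8) → ends 40
state at 40 (size 16, align 4) → ends 56
refcount at 56 (size 18, align 2) → ends 74
tail pad 6 to reach multiple of 8
total 80 bytes, alignment 8
array of 14: 14 × 80 = 1120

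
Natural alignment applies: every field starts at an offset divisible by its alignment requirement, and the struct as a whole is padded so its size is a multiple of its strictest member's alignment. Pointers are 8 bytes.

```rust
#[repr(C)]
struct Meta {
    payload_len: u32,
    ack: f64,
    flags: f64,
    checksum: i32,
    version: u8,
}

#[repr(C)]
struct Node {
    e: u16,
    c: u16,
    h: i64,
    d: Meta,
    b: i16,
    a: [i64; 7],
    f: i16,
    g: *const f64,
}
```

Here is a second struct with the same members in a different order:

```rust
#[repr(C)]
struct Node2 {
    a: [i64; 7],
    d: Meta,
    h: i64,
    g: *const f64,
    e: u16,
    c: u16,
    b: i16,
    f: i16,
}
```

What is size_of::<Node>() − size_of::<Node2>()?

Meta: 0..4  payload_len  (4B, 4-aligned); 4..8  -- padding (4B); 8..16  ack  (8B, 8-aligned); 16..24  flags  (8B, 8-aligned); 24..28  checksum  (4B, 4-aligned); 28..29  version  (1B, 1-aligned); 29..32  -- tail padding (3B); sizeof = 32, alignof = 8
0..2  e  (2B, 2-aligned)
2..4  c  (2B, 2-aligned)
4..8  -- padding (4B)
8..16  h  (8B, 8-aligned)
16..48  d  (32B, 8-aligned)
48..50  b  (2B, 2-aligned)
50..56  -- padding (6B)
56..112  a  (56B, 8-aligned)
112..114  f  (2B, 2-aligned)
114..120  -- padding (6B)
120..128  g  (8B, 8-aligned)
sizeof = 128, alignof = 8
— Node2 —
0..56  a  (56B, 8-aligned)
56..88  d  (32B, 8-aligned)
88..96  h  (8B, 8-aligned)
96..104  g  (8B, 8-aligned)
104..106  e  (2B, 2-aligned)
106..108  c  (2B, 2-aligned)
108..110  b  (2B, 2-aligned)
110..112  f  (2B, 2-aligned)
sizeof = 112, alignof = 8
128 − 112 = 16

16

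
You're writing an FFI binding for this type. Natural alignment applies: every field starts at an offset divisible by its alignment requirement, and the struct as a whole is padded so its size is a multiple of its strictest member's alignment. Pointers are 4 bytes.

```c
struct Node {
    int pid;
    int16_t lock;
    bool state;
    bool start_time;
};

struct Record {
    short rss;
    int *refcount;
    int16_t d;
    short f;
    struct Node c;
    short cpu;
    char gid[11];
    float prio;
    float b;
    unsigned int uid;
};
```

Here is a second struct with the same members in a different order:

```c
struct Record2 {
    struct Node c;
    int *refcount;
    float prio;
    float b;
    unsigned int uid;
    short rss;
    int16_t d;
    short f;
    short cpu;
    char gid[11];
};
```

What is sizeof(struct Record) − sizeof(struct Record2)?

4

Node: 0..4  pid  (4B, 4-aligned); 4..6  lock  (2B, 2-aligned); 6..7  state  (1B, 1-aligned); 7..8  start_time  (1B, 1-aligned); sizeof = 8, alignof = 4
0..2  rss  (2B, 2-aligned)
2..4  -- padding (2B)
4..8  refcount  (4B, 4-aligned)
8..10  d  (2B, 2-aligned)
10..12  f  (2B, 2-aligned)
12..20  c  (8B, 4-aligned)
20..22  cpu  (2B, 2-aligned)
22..33  gid  (11B, 1-aligned)
33..36  -- padding (3B)
36..40  prio  (4B, 4-aligned)
40..44  b  (4B, 4-aligned)
44..48  uid  (4B, 4-aligned)
sizeof = 48, alignof = 4
— Record2 —
0..8  c  (8B, 4-aligned)
8..12  refcount  (4B, 4-aligned)
12..16  prio  (4B, 4-aligned)
16..20  b  (4B, 4-aligned)
20..24  uid  (4B, 4-aligned)
24..26  rss  (2B, 2-aligned)
26..28  d  (2B, 2-aligned)
28..30  f  (2B, 2-aligned)
30..32  cpu  (2B, 2-aligned)
32..43  gid  (11B, 1-aligned)
43..44  -- tail padding (1B)
sizeof = 44, alignof = 4
48 − 44 = 4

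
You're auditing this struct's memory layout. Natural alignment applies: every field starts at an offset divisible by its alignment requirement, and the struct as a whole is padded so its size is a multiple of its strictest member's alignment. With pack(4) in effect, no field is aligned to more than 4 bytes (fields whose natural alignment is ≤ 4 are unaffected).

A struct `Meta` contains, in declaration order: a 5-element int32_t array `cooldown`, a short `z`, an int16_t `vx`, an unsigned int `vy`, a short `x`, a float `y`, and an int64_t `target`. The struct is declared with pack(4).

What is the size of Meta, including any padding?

44

cooldown at 0 (size 20, align 4) → ends 20
z at 20 (size 2, align 2) → ends 22
vx at 22 (size 2, align 2) → ends 24
vy at 24 (size 4, align 4) → ends 28
x at 28 (size 2, align 2) → ends 30
pad 2 to align 4 for y
y at 32 (size 4, align 4) → ends 36
target at 36 (size 8, align 4) → ends 44
total 44 bytes, alignment 4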